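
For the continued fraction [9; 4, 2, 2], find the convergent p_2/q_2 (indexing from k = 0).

83/9

Using pₖ = aₖpₖ₋₁ + pₖ₋₂, qₖ = aₖqₖ₋₁ + qₖ₋₂ (with p₋₁=1, p₋₂=0, q₋₁=0, q₋₂=1):
  k=0: a=9, p=9, q=1
  k=1: a=4, p=37, q=4
  k=2: a=2, p=83, q=9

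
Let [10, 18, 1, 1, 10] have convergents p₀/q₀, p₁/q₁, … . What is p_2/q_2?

191/19

Using pₖ = aₖpₖ₋₁ + pₖ₋₂, qₖ = aₖqₖ₋₁ + qₖ₋₂ (with p₋₁=1, p₋₂=0, q₋₁=0, q₋₂=1):
  k=0: a=10, p=10, q=1
  k=1: a=18, p=181, q=18
  k=2: a=1, p=191, q=19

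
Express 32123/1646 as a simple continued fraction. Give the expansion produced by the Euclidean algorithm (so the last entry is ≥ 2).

[19; 1, 1, 15, 3, 17]

32123 = 19·1646 + 849
1646 = 1·849 + 797
849 = 1·797 + 52
797 = 15·52 + 17
52 = 3·17 + 1
17 = 17·1 + 0  (stop)
So 32123/1646 = [19; 1, 1, 15, 3, 17].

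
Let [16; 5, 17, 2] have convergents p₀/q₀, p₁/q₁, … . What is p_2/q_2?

Using pₖ = aₖpₖ₋₁ + pₖ₋₂, qₖ = aₖqₖ₋₁ + qₖ₋₂ (with p₋₁=1, p₋₂=0, q₋₁=0, q₋₂=1):
  k=0: a=16, p=16, q=1
  k=1: a=5, p=81, q=5
  k=2: a=17, p=1393, q=86

1393/86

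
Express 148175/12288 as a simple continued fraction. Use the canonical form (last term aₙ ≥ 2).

148175 = 12*12288 + 719
12288 = 17*719 + 65
719 = 11*65 + 4
65 = 16*4 + 1
4 = 4*1 + 0  (stop)
So 148175/12288 = [12; 17, 11, 16, 4].

[12; 17, 11, 16, 4]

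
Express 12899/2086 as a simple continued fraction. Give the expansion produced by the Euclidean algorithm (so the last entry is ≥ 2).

12899 = 6×2086 + 383
2086 = 5×383 + 171
383 = 2×171 + 41
171 = 4×41 + 7
41 = 5×7 + 6
7 = 1×6 + 1
6 = 6×1 + 0  (stop)
So 12899/2086 = [6; 5, 2, 4, 5, 1, 6].

[6; 5, 2, 4, 5, 1, 6]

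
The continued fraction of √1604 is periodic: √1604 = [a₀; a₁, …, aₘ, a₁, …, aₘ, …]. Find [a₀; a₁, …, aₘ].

a₀ = ⌊√1604⌋ = 40.
With m₀=0, d₀=1 and mₖ₊₁ = dₖaₖ − mₖ, dₖ₊₁ = (n − mₖ₊₁²)/dₖ, aₖ₊₁ = ⌊(a₀+mₖ₊₁)/dₖ₊₁⌋:
  k=1: m=40, d=4, a=20
  k=2: m=40, d=1, a=80
d=1 and a=2a₀=80 at k=2, so the next step gives (m, d) = (40, 4) again — its k=1 value — and the period has length 2.

[40; 20, 80]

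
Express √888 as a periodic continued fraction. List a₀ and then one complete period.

a₀ = ⌊√888⌋ = 29.
With m₀=0, d₀=1 and mₖ₊₁ = dₖaₖ − mₖ, dₖ₊₁ = (n − mₖ₊₁²)/dₖ, aₖ₊₁ = ⌊(a₀+mₖ₊₁)/dₖ₊₁⌋:
  k=1: m=29, d=47, a=1
  k=2: m=18, d=12, a=3
  k=3: m=18, d=47, a=1
  k=4: m=29, d=1, a=58
d=1 and a=2a₀=58 at k=4, so the next step gives (m, d) = (29, 47) again — its k=1 value — and the period has length 4.

[29; 1, 3, 1, 58]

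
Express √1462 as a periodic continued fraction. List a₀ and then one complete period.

a₀ = ⌊√1462⌋ = 38.
With m₀=0, d₀=1 and mₖ₊₁ = dₖaₖ − mₖ, dₖ₊₁ = (n − mₖ₊₁²)/dₖ, aₖ₊₁ = ⌊(a₀+mₖ₊₁)/dₖ₊₁⌋:
  k=1: m=38, d=18, a=4
  k=2: m=34, d=17, a=4
  k=3: m=34, d=18, a=4
  k=4: m=38, d=1, a=76
d=1 and a=2a₀=76 at k=4, so the next step gives (m, d) = (38, 18) again — its k=1 value — and the period has length 4.

[38; 4, 4, 4, 76]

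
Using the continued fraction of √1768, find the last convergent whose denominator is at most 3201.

74214/1765

√1768 = [42; 21, 84, …] (period length 2).
Convergents:
  p_0/q_0 = 42/1
  p_1/q_1 = 883/21
  p_2/q_2 = 74214/1765
  p_3/q_3 = 1559377/37086
q_2 = 1765 ≤ 3201 < 37086 = q_3, so the answer is 74214/1765.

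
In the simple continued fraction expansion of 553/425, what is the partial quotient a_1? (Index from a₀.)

553 = 1·425 + 128   →  a_0 = 1
425 = 3·128 + 41   →  a_1 = 3

3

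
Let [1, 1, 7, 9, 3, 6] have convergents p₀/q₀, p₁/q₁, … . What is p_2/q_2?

15/8

Using pₖ = aₖpₖ₋₁ + pₖ₋₂, qₖ = aₖqₖ₋₁ + qₖ₋₂ (with p₋₁=1, p₋₂=0, q₋₁=0, q₋₂=1):
  k=0: a=1, p=1, q=1
  k=1: a=1, p=2, q=1
  k=2: a=7, p=15, q=8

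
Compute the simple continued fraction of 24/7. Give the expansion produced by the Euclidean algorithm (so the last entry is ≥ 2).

24 = 3·7 + 3
7 = 2·3 + 1
3 = 3·1 + 0  (stop)
So 24/7 = [3; 2, 3].

[3; 2, 3]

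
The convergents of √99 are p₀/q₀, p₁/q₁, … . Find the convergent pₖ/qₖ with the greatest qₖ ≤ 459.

3970/399

√99 = [9; 1, 18, …] (period length 2).
Convergents:
  p_0/q_0 = 9/1
  p_1/q_1 = 10/1
  p_2/q_2 = 189/19
  p_3/q_3 = 199/20
  p_4/q_4 = 3771/379
  p_5/q_5 = 3970/399
  p_6/q_6 = 75231/7561
q_5 = 399 ≤ 459 < 7561 = q_6, so the answer is 3970/399.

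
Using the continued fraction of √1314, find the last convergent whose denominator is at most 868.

√1314 = [36; 4, 72, …] (period length 2).
Convergents:
  p_0/q_0 = 36/1
  p_1/q_1 = 145/4
  p_2/q_2 = 10476/289
  p_3/q_3 = 42049/1160
q_2 = 289 ≤ 868 < 1160 = q_3, so the answer is 10476/289.

10476/289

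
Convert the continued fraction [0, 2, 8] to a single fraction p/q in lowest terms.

8/17

Using pₖ = aₖpₖ₋₁ + pₖ₋₂ and qₖ = aₖqₖ₋₁ + qₖ₋₂:
  k=0: a=0, p=0, q=1
  k=1: a=2, p=1, q=2
  k=2: a=8, p=8, q=17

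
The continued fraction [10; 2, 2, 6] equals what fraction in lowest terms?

333/32

Using pₖ = aₖpₖ₋₁ + pₖ₋₂ and qₖ = aₖqₖ₋₁ + qₖ₋₂:
  k=0: a=10, p=10, q=1
  k=1: a=2, p=21, q=2
  k=2: a=2, p=52, q=5
  k=3: a=6, p=333, q=32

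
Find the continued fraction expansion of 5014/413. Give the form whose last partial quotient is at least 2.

[12; 7, 8, 3, 2]

5014 = 12*413 + 58
413 = 7*58 + 7
58 = 8*7 + 2
7 = 3*2 + 1
2 = 2*1 + 0  (stop)
So 5014/413 = [12; 7, 8, 3, 2].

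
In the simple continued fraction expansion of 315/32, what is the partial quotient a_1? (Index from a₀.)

1

315 = 9·32 + 27   →  a_0 = 9
32 = 1·27 + 5   →  a_1 = 1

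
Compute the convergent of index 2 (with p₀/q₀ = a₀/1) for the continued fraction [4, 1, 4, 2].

24/5

Using pₖ = aₖpₖ₋₁ + pₖ₋₂, qₖ = aₖqₖ₋₁ + qₖ₋₂ (with p₋₁=1, p₋₂=0, q₋₁=0, q₋₂=1):
  k=0: a=4, p=4, q=1
  k=1: a=1, p=5, q=1
  k=2: a=4, p=24, q=5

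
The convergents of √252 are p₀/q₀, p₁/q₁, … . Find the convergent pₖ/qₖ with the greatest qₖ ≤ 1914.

28209/1777

√252 = [15; 1, 6, 1, 30, …] (period length 4).
Convergents:
  p_0/q_0 = 15/1
  p_1/q_1 = 16/1
  p_2/q_2 = 111/7
  p_3/q_3 = 127/8
  p_4/q_4 = 3921/247
  p_5/q_5 = 4048/255
  p_6/q_6 = 28209/1777
  p_7/q_7 = 32257/2032
q_6 = 1777 ≤ 1914 < 2032 = q_7, so the answer is 28209/1777.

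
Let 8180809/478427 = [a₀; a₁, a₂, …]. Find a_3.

8180809 = 17·478427 + 47550   →  a_0 = 17
478427 = 10·47550 + 2927   →  a_1 = 10
47550 = 16·2927 + 718   →  a_2 = 16
2927 = 4·718 + 55   →  a_3 = 4

4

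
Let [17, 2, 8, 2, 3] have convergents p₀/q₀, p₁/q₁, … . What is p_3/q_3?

629/36

Using pₖ = aₖpₖ₋₁ + pₖ₋₂, qₖ = aₖqₖ₋₁ + qₖ₋₂ (with p₋₁=1, p₋₂=0, q₋₁=0, q₋₂=1):
  k=0: a=17, p=17, q=1
  k=1: a=2, p=35, q=2
  k=2: a=8, p=297, q=17
  k=3: a=2, p=629, q=36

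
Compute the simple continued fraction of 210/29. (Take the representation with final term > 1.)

210 = 7×29 + 7
29 = 4×7 + 1
7 = 7×1 + 0  (stop)
So 210/29 = [7; 4, 7].

[7; 4, 7]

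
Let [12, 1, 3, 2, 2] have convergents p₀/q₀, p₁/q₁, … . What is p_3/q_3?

115/9

Using pₖ = aₖpₖ₋₁ + pₖ₋₂, qₖ = aₖqₖ₋₁ + qₖ₋₂ (with p₋₁=1, p₋₂=0, q₋₁=0, q₋₂=1):
  k=0: a=12, p=12, q=1
  k=1: a=1, p=13, q=1
  k=2: a=3, p=51, q=4
  k=3: a=2, p=115, q=9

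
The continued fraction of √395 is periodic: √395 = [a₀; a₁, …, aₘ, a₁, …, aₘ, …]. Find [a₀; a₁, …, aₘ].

[19; 1, 6, 1, 38]

a₀ = ⌊√395⌋ = 19.
With m₀=0, d₀=1 and mₖ₊₁ = dₖaₖ − mₖ, dₖ₊₁ = (n − mₖ₊₁²)/dₖ, aₖ₊₁ = ⌊(a₀+mₖ₊₁)/dₖ₊₁⌋:
  k=1: m=19, d=34, a=1
  k=2: m=15, d=5, a=6
  k=3: m=15, d=34, a=1
  k=4: m=19, d=1, a=38
d=1 and a=2a₀=38 at k=4, so the next step gives (m, d) = (19, 34) again — its k=1 value — and the period has length 4.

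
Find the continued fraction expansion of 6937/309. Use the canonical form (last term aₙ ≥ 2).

6937 = 22×309 + 139
309 = 2×139 + 31
139 = 4×31 + 15
31 = 2×15 + 1
15 = 15×1 + 0  (stop)
So 6937/309 = [22; 2, 4, 2, 15].

[22; 2, 4, 2, 15]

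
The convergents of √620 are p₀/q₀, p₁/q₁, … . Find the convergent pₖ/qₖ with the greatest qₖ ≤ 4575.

√620 = [24; 1, 8, 1, 48, …] (period length 4).
Convergents:
  p_0/q_0 = 24/1
  p_1/q_1 = 25/1
  p_2/q_2 = 224/9
  p_3/q_3 = 249/10
  p_4/q_4 = 12176/489
  p_5/q_5 = 12425/499
  p_6/q_6 = 111576/4481
  p_7/q_7 = 124001/4980
q_6 = 4481 ≤ 4575 < 4980 = q_7, so the answer is 111576/4481.

111576/4481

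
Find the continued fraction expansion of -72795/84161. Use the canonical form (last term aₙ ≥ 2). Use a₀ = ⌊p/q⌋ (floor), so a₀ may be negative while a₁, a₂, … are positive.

[-1; 7, 2, 2, 8, 4, 9, 7]

-72795 = -1*84161 + 11366
84161 = 7*11366 + 4599
11366 = 2*4599 + 2168
4599 = 2*2168 + 263
2168 = 8*263 + 64
263 = 4*64 + 7
64 = 9*7 + 1
7 = 7*1 + 0  (stop)
So -72795/84161 = [-1; 7, 2, 2, 8, 4, 9, 7].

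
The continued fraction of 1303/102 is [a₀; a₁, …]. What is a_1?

1

1303 = 12·102 + 79   →  a_0 = 12
102 = 1·79 + 23   →  a_1 = 1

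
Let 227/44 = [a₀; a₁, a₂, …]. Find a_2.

3

227 = 5·44 + 7   →  a_0 = 5
44 = 6·7 + 2   →  a_1 = 6
7 = 3·2 + 1   →  a_2 = 3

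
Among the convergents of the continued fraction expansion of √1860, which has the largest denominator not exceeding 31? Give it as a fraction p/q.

345/8

√1860 = [43; 7, 1, 4, 1, 7, 86, …] (period length 6).
Convergents:
  p_0/q_0 = 43/1
  p_1/q_1 = 302/7
  p_2/q_2 = 345/8
  p_3/q_3 = 1682/39
q_2 = 8 ≤ 31 < 39 = q_3, so the answer is 345/8.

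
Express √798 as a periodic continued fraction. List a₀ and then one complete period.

[28; 4, 56]

a₀ = ⌊√798⌋ = 28.
With m₀=0, d₀=1 and mₖ₊₁ = dₖaₖ − mₖ, dₖ₊₁ = (n − mₖ₊₁²)/dₖ, aₖ₊₁ = ⌊(a₀+mₖ₊₁)/dₖ₊₁⌋:
  k=1: m=28, d=14, a=4
  k=2: m=28, d=1, a=56
d=1 and a=2a₀=56 at k=2, so the next step gives (m, d) = (28, 14) again — its k=1 value — and the period has length 2.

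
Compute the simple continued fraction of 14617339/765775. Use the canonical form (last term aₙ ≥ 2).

[19; 11, 3, 14, 5, 19, 5, 3]

14617339 = 19×765775 + 67614
765775 = 11×67614 + 22021
67614 = 3×22021 + 1551
22021 = 14×1551 + 307
1551 = 5×307 + 16
307 = 19×16 + 3
16 = 5×3 + 1
3 = 3×1 + 0  (stop)
So 14617339/765775 = [19; 11, 3, 14, 5, 19, 5, 3].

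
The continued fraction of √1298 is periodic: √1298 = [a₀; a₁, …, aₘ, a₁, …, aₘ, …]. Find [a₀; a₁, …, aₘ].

a₀ = ⌊√1298⌋ = 36.
With m₀=0, d₀=1 and mₖ₊₁ = dₖaₖ − mₖ, dₖ₊₁ = (n − mₖ₊₁²)/dₖ, aₖ₊₁ = ⌊(a₀+mₖ₊₁)/dₖ₊₁⌋:
  k=1: m=36, d=2, a=36
  k=2: m=36, d=1, a=72
d=1 and a=2a₀=72 at k=2, so the next step gives (m, d) = (36, 2) again — its k=1 value — and the period has length 2.

[36; 36, 72]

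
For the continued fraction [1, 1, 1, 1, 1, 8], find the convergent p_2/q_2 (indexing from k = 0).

Using pₖ = aₖpₖ₋₁ + pₖ₋₂, qₖ = aₖqₖ₋₁ + qₖ₋₂ (with p₋₁=1, p₋₂=0, q₋₁=0, q₋₂=1):
  k=0: a=1, p=1, q=1
  k=1: a=1, p=2, q=1
  k=2: a=1, p=3, q=2

3/2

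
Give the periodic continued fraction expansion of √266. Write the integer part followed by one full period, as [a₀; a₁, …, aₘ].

a₀ = ⌊√266⌋ = 16.
With m₀=0, d₀=1 and mₖ₊₁ = dₖaₖ − mₖ, dₖ₊₁ = (n − mₖ₊₁²)/dₖ, aₖ₊₁ = ⌊(a₀+mₖ₊₁)/dₖ₊₁⌋:
  k=1: m=16, d=10, a=3
  k=2: m=14, d=7, a=4
  k=3: m=14, d=10, a=3
  k=4: m=16, d=1, a=32
d=1 and a=2a₀=32 at k=4, so the next step gives (m, d) = (16, 10) again — its k=1 value — and the period has length 4.

[16; 3, 4, 3, 32]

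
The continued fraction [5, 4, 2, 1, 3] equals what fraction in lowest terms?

Using pₖ = aₖpₖ₋₁ + pₖ₋₂ and qₖ = aₖqₖ₋₁ + qₖ₋₂:
  k=0: a=5, p=5, q=1
  k=1: a=4, p=21, q=4
  k=2: a=2, p=47, q=9
  k=3: a=1, p=68, q=13
  k=4: a=3, p=251, q=48

251/48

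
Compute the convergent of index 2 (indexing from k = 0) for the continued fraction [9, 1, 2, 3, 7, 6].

29/3

Using pₖ = aₖpₖ₋₁ + pₖ₋₂, qₖ = aₖqₖ₋₁ + qₖ₋₂ (with p₋₁=1, p₋₂=0, q₋₁=0, q₋₂=1):
  k=0: a=9, p=9, q=1
  k=1: a=1, p=10, q=1
  k=2: a=2, p=29, q=3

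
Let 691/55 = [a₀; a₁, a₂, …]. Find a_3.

691 = 12·55 + 31   →  a_0 = 12
55 = 1·31 + 24   →  a_1 = 1
31 = 1·24 + 7   →  a_2 = 1
24 = 3·7 + 3   →  a_3 = 3

3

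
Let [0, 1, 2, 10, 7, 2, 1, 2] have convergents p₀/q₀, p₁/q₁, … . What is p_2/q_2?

Using pₖ = aₖpₖ₋₁ + pₖ₋₂, qₖ = aₖqₖ₋₁ + qₖ₋₂ (with p₋₁=1, p₋₂=0, q₋₁=0, q₋₂=1):
  k=0: a=0, p=0, q=1
  k=1: a=1, p=1, q=1
  k=2: a=2, p=2, q=3

2/3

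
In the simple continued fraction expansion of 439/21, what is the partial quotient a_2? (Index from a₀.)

9

439 = 20·21 + 19   →  a_0 = 20
21 = 1·19 + 2   →  a_1 = 1
19 = 9·2 + 1   →  a_2 = 9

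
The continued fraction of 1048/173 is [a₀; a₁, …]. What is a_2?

1048 = 6·173 + 10   →  a_0 = 6
173 = 17·10 + 3   →  a_1 = 17
10 = 3·3 + 1   →  a_2 = 3

3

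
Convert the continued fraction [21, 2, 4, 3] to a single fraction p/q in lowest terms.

622/29

Fold from the inside: start with 3/1.
  4 + 1/3 = 13/3
  2 + 3/13 = 29/13
  21 + 13/29 = 622/29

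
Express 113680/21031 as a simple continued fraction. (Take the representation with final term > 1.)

[5; 2, 2, 7, 14, 13, 3]

113680 = 5×21031 + 8525
21031 = 2×8525 + 3981
8525 = 2×3981 + 563
3981 = 7×563 + 40
563 = 14×40 + 3
40 = 13×3 + 1
3 = 3×1 + 0  (stop)
So 113680/21031 = [5; 2, 2, 7, 14, 13, 3].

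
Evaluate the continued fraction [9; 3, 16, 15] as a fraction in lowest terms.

6883/738

Fold from the inside: start with 15/1.
  16 + 1/15 = 241/15
  3 + 15/241 = 738/241
  9 + 241/738 = 6883/738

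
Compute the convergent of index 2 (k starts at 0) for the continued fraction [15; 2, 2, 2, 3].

77/5

Using pₖ = aₖpₖ₋₁ + pₖ₋₂, qₖ = aₖqₖ₋₁ + qₖ₋₂ (with p₋₁=1, p₋₂=0, q₋₁=0, q₋₂=1):
  k=0: a=15, p=15, q=1
  k=1: a=2, p=31, q=2
  k=2: a=2, p=77, q=5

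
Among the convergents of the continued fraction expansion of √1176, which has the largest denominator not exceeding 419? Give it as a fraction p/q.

√1176 = [34; 3, 2, 2, 2, 3, 68, …] (period length 6).
Convergents:
  p_0/q_0 = 34/1
  p_1/q_1 = 103/3
  p_2/q_2 = 240/7
  p_3/q_3 = 583/17
  p_4/q_4 = 1406/41
  p_5/q_5 = 4801/140
  p_6/q_6 = 327874/9561
q_5 = 140 ≤ 419 < 9561 = q_6, so the answer is 4801/140.

4801/140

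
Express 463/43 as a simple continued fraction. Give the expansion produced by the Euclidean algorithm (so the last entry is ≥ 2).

[10; 1, 3, 3, 3]

463 = 10×43 + 33
43 = 1×33 + 10
33 = 3×10 + 3
10 = 3×3 + 1
3 = 3×1 + 0  (stop)
So 463/43 = [10; 1, 3, 3, 3].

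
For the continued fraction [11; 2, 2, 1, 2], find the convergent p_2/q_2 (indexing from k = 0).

57/5

Using pₖ = aₖpₖ₋₁ + pₖ₋₂, qₖ = aₖqₖ₋₁ + qₖ₋₂ (with p₋₁=1, p₋₂=0, q₋₁=0, q₋₂=1):
  k=0: a=11, p=11, q=1
  k=1: a=2, p=23, q=2
  k=2: a=2, p=57, q=5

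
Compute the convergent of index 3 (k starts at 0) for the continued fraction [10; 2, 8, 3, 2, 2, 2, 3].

555/53

Using pₖ = aₖpₖ₋₁ + pₖ₋₂, qₖ = aₖqₖ₋₁ + qₖ₋₂ (with p₋₁=1, p₋₂=0, q₋₁=0, q₋₂=1):
  k=0: a=10, p=10, q=1
  k=1: a=2, p=21, q=2
  k=2: a=8, p=178, q=17
  k=3: a=3, p=555, q=53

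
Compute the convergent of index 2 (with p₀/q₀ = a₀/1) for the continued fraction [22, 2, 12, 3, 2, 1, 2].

562/25

Using pₖ = aₖpₖ₋₁ + pₖ₋₂, qₖ = aₖqₖ₋₁ + qₖ₋₂ (with p₋₁=1, p₋₂=0, q₋₁=0, q₋₂=1):
  k=0: a=22, p=22, q=1
  k=1: a=2, p=45, q=2
  k=2: a=12, p=562, q=25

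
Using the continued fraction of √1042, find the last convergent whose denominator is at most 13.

226/7

√1042 = [32; 3, 1, 1, 3, 64, …] (period length 5).
Convergents:
  p_0/q_0 = 32/1
  p_1/q_1 = 97/3
  p_2/q_2 = 129/4
  p_3/q_3 = 226/7
  p_4/q_4 = 807/25
q_3 = 7 ≤ 13 < 25 = q_4, so the answer is 226/7.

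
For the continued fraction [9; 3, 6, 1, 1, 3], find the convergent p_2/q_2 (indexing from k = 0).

Using pₖ = aₖpₖ₋₁ + pₖ₋₂, qₖ = aₖqₖ₋₁ + qₖ₋₂ (with p₋₁=1, p₋₂=0, q₋₁=0, q₋₂=1):
  k=0: a=9, p=9, q=1
  k=1: a=3, p=28, q=3
  k=2: a=6, p=177, q=19

177/19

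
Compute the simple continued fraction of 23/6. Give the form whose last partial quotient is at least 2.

23 = 3·6 + 5
6 = 1·5 + 1
5 = 5·1 + 0  (stop)
So 23/6 = [3; 1, 5].

[3; 1, 5]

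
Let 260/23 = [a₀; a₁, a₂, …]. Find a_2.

3

260 = 11·23 + 7   →  a_0 = 11
23 = 3·7 + 2   →  a_1 = 3
7 = 3·2 + 1   →  a_2 = 3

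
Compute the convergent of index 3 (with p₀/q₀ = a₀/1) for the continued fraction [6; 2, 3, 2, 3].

103/16

Using pₖ = aₖpₖ₋₁ + pₖ₋₂, qₖ = aₖqₖ₋₁ + qₖ₋₂ (with p₋₁=1, p₋₂=0, q₋₁=0, q₋₂=1):
  k=0: a=6, p=6, q=1
  k=1: a=2, p=13, q=2
  k=2: a=3, p=45, q=7
  k=3: a=2, p=103, q=16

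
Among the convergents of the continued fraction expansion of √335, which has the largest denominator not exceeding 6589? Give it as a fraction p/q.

√335 = [18; 3, 3, 3, 36, …] (period length 4).
Convergents:
  p_0/q_0 = 18/1
  p_1/q_1 = 55/3
  p_2/q_2 = 183/10
  p_3/q_3 = 604/33
  p_4/q_4 = 21927/1198
  p_5/q_5 = 66385/3627
  p_6/q_6 = 221082/12079
q_5 = 3627 ≤ 6589 < 12079 = q_6, so the answer is 66385/3627.

66385/3627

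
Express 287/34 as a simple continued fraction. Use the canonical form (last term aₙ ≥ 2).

[8; 2, 3, 1, 3]

287 = 8×34 + 15
34 = 2×15 + 4
15 = 3×4 + 3
4 = 1×3 + 1
3 = 3×1 + 0  (stop)
So 287/34 = [8; 2, 3, 1, 3].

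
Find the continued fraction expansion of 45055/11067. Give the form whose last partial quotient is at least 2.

[4; 14, 16, 16, 3]

45055 = 4·11067 + 787
11067 = 14·787 + 49
787 = 16·49 + 3
49 = 16·3 + 1
3 = 3·1 + 0  (stop)
So 45055/11067 = [4; 14, 16, 16, 3].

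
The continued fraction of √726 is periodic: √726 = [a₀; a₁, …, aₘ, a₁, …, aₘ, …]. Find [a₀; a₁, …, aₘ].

[26; 1, 16, 1, 52]

a₀ = ⌊√726⌋ = 26.
With m₀=0, d₀=1 and mₖ₊₁ = dₖaₖ − mₖ, dₖ₊₁ = (n − mₖ₊₁²)/dₖ, aₖ₊₁ = ⌊(a₀+mₖ₊₁)/dₖ₊₁⌋:
  k=1: m=26, d=50, a=1
  k=2: m=24, d=3, a=16
  k=3: m=24, d=50, a=1
  k=4: m=26, d=1, a=52
d=1 and a=2a₀=52 at k=4, so the next step gives (m, d) = (26, 50) again — its k=1 value — and the period has length 4.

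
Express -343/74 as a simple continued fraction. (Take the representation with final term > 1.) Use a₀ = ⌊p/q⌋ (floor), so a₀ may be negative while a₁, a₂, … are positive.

[-5; 2, 1, 2, 1, 6]

-343 = -5×74 + 27
74 = 2×27 + 20
27 = 1×20 + 7
20 = 2×7 + 6
7 = 1×6 + 1
6 = 6×1 + 0  (stop)
So -343/74 = [-5; 2, 1, 2, 1, 6].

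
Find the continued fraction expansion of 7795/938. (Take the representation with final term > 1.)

[8; 3, 4, 2, 10, 3]

7795 = 8×938 + 291
938 = 3×291 + 65
291 = 4×65 + 31
65 = 2×31 + 3
31 = 10×3 + 1
3 = 3×1 + 0  (stop)
So 7795/938 = [8; 3, 4, 2, 10, 3].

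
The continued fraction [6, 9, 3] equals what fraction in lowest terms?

171/28

Fold from the inside: start with 3/1.
  9 + 1/3 = 28/3
  6 + 3/28 = 171/28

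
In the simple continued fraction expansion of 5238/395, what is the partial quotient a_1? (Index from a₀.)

3

5238 = 13·395 + 103   →  a_0 = 13
395 = 3·103 + 86   →  a_1 = 3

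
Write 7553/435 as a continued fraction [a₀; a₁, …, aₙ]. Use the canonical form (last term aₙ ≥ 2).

7553 = 17×435 + 158
435 = 2×158 + 119
158 = 1×119 + 39
119 = 3×39 + 2
39 = 19×2 + 1
2 = 2×1 + 0  (stop)
So 7553/435 = [17; 2, 1, 3, 19, 2].

[17; 2, 1, 3, 19, 2]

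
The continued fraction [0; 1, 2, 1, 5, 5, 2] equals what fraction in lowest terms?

193/261

Fold from the inside: start with 2/1.
  5 + 1/2 = 11/2
  5 + 2/11 = 57/11
  1 + 11/57 = 68/57
  2 + 57/68 = 193/68
  1 + 68/193 = 261/193
  0 + 193/261 = 193/261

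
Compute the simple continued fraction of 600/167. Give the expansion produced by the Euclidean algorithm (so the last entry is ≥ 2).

600 = 3*167 + 99
167 = 1*99 + 68
99 = 1*68 + 31
68 = 2*31 + 6
31 = 5*6 + 1
6 = 6*1 + 0  (stop)
So 600/167 = [3; 1, 1, 2, 5, 6].

[3; 1, 1, 2, 5, 6]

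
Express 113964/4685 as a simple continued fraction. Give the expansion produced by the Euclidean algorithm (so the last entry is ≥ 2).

[24; 3, 13, 2, 18, 3]

113964 = 24·4685 + 1524
4685 = 3·1524 + 113
1524 = 13·113 + 55
113 = 2·55 + 3
55 = 18·3 + 1
3 = 3·1 + 0  (stop)
So 113964/4685 = [24; 3, 13, 2, 18, 3].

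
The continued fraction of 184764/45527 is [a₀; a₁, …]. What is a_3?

184764 = 4·45527 + 2656   →  a_0 = 4
45527 = 17·2656 + 375   →  a_1 = 17
2656 = 7·375 + 31   →  a_2 = 7
375 = 12·31 + 3   →  a_3 = 12

12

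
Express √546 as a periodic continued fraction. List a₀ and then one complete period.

a₀ = ⌊√546⌋ = 23.
With m₀=0, d₀=1 and mₖ₊₁ = dₖaₖ − mₖ, dₖ₊₁ = (n − mₖ₊₁²)/dₖ, aₖ₊₁ = ⌊(a₀+mₖ₊₁)/dₖ₊₁⌋:
  k=1: m=23, d=17, a=2
  k=2: m=11, d=25, a=1
  k=3: m=14, d=14, a=2
  k=4: m=14, d=25, a=1
  k=5: m=11, d=17, a=2
  k=6: m=23, d=1, a=46
d=1 and a=2a₀=46 at k=6, so the next step gives (m, d) = (23, 17) again — its k=1 value — and the period has length 6.

[23; 2, 1, 2, 1, 2, 46]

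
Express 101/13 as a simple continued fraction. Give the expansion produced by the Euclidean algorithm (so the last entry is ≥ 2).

101 = 7×13 + 10
13 = 1×10 + 3
10 = 3×3 + 1
3 = 3×1 + 0  (stop)
So 101/13 = [7; 1, 3, 3].

[7; 1, 3, 3]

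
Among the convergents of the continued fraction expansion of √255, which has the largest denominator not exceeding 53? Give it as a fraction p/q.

√255 = [15; 1, 30, …] (period length 2).
Convergents:
  p_0/q_0 = 15/1
  p_1/q_1 = 16/1
  p_2/q_2 = 495/31
  p_3/q_3 = 511/32
  p_4/q_4 = 15825/991
q_3 = 32 ≤ 53 < 991 = q_4, so the answer is 511/32.

511/32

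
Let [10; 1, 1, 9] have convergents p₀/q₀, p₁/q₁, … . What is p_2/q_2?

Using pₖ = aₖpₖ₋₁ + pₖ₋₂, qₖ = aₖqₖ₋₁ + qₖ₋₂ (with p₋₁=1, p₋₂=0, q₋₁=0, q₋₂=1):
  k=0: a=10, p=10, q=1
  k=1: a=1, p=11, q=1
  k=2: a=1, p=21, q=2

21/2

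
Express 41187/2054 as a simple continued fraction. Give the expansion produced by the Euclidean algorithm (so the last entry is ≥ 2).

[20; 19, 5, 10, 2]

41187 = 20×2054 + 107
2054 = 19×107 + 21
107 = 5×21 + 2
21 = 10×2 + 1
2 = 2×1 + 0  (stop)
So 41187/2054 = [20; 19, 5, 10, 2].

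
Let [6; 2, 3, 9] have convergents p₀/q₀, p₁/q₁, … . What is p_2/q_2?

Using pₖ = aₖpₖ₋₁ + pₖ₋₂, qₖ = aₖqₖ₋₁ + qₖ₋₂ (with p₋₁=1, p₋₂=0, q₋₁=0, q₋₂=1):
  k=0: a=6, p=6, q=1
  k=1: a=2, p=13, q=2
  k=2: a=3, p=45, q=7

45/7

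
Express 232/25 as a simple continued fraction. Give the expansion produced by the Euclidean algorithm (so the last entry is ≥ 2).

[9; 3, 1, 1, 3]

232 = 9·25 + 7
25 = 3·7 + 4
7 = 1·4 + 3
4 = 1·3 + 1
3 = 3·1 + 0  (stop)
So 232/25 = [9; 3, 1, 1, 3].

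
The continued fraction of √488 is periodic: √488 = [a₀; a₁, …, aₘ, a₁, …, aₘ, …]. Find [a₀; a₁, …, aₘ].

a₀ = ⌊√488⌋ = 22.
With m₀=0, d₀=1 and mₖ₊₁ = dₖaₖ − mₖ, dₖ₊₁ = (n − mₖ₊₁²)/dₖ, aₖ₊₁ = ⌊(a₀+mₖ₊₁)/dₖ₊₁⌋:
  k=1: m=22, d=4, a=11
  k=2: m=22, d=1, a=44
d=1 and a=2a₀=44 at k=2, so the next step gives (m, d) = (22, 4) again — its k=1 value — and the period has length 2.

[22; 11, 44]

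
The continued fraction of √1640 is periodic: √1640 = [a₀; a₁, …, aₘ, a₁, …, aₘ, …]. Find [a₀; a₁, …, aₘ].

[40; 2, 80]

a₀ = ⌊√1640⌋ = 40.
With m₀=0, d₀=1 and mₖ₊₁ = dₖaₖ − mₖ, dₖ₊₁ = (n − mₖ₊₁²)/dₖ, aₖ₊₁ = ⌊(a₀+mₖ₊₁)/dₖ₊₁⌋:
  k=1: m=40, d=40, a=2
  k=2: m=40, d=1, a=80
d=1 and a=2a₀=80 at k=2, so the next step gives (m, d) = (40, 40) again — its k=1 value — and the period has length 2.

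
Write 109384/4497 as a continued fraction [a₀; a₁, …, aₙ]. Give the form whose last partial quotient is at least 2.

109384 = 24*4497 + 1456
4497 = 3*1456 + 129
1456 = 11*129 + 37
129 = 3*37 + 18
37 = 2*18 + 1
18 = 18*1 + 0  (stop)
So 109384/4497 = [24; 3, 11, 3, 2, 18].

[24; 3, 11, 3, 2, 18]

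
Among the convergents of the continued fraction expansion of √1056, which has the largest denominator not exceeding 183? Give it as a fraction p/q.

√1056 = [32; 2, 64, …] (period length 2).
Convergents:
  p_0/q_0 = 32/1
  p_1/q_1 = 65/2
  p_2/q_2 = 4192/129
  p_3/q_3 = 8449/260
q_2 = 129 ≤ 183 < 260 = q_3, so the answer is 4192/129.

4192/129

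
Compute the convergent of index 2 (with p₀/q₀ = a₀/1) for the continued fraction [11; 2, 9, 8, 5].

Using pₖ = aₖpₖ₋₁ + pₖ₋₂, qₖ = aₖqₖ₋₁ + qₖ₋₂ (with p₋₁=1, p₋₂=0, q₋₁=0, q₋₂=1):
  k=0: a=11, p=11, q=1
  k=1: a=2, p=23, q=2
  k=2: a=9, p=218, q=19

218/19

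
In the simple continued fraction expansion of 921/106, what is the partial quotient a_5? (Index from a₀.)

921 = 8·106 + 73   →  a_0 = 8
106 = 1·73 + 33   →  a_1 = 1
73 = 2·33 + 7   →  a_2 = 2
33 = 4·7 + 5   →  a_3 = 4
7 = 1·5 + 2   →  a_4 = 1
5 = 2·2 + 1   →  a_5 = 2

2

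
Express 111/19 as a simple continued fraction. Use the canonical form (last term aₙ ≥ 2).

[5; 1, 5, 3]

111 = 5·19 + 16
19 = 1·16 + 3
16 = 5·3 + 1
3 = 3·1 + 0  (stop)
So 111/19 = [5; 1, 5, 3].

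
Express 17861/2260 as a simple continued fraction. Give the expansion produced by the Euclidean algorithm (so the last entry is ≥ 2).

17861 = 7×2260 + 2041
2260 = 1×2041 + 219
2041 = 9×219 + 70
219 = 3×70 + 9
70 = 7×9 + 7
9 = 1×7 + 2
7 = 3×2 + 1
2 = 2×1 + 0  (stop)
So 17861/2260 = [7; 1, 9, 3, 7, 1, 3, 2].

[7; 1, 9, 3, 7, 1, 3, 2]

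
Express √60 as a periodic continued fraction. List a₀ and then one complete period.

[7; 1, 2, 1, 14]

a₀ = ⌊√60⌋ = 7.
With m₀=0, d₀=1 and mₖ₊₁ = dₖaₖ − mₖ, dₖ₊₁ = (n − mₖ₊₁²)/dₖ, aₖ₊₁ = ⌊(a₀+mₖ₊₁)/dₖ₊₁⌋:
  k=1: m=7, d=11, a=1
  k=2: m=4, d=4, a=2
  k=3: m=4, d=11, a=1
  k=4: m=7, d=1, a=14
d=1 and a=2a₀=14 at k=4, so the next step gives (m, d) = (7, 11) again — its k=1 value — and the period has length 4.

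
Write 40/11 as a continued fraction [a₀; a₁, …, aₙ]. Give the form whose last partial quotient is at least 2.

40 = 3·11 + 7
11 = 1·7 + 4
7 = 1·4 + 3
4 = 1·3 + 1
3 = 3·1 + 0  (stop)
So 40/11 = [3; 1, 1, 1, 3].

[3; 1, 1, 1, 3]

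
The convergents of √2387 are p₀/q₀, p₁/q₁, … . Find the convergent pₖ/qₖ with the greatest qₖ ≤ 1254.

√2387 = [48; 1, 5, 1, 96, …] (period length 4).
Convergents:
  p_0/q_0 = 48/1
  p_1/q_1 = 49/1
  p_2/q_2 = 293/6
  p_3/q_3 = 342/7
  p_4/q_4 = 33125/678
  p_5/q_5 = 33467/685
  p_6/q_6 = 200460/4103
q_5 = 685 ≤ 1254 < 4103 = q_6, so the answer is 33467/685.

33467/685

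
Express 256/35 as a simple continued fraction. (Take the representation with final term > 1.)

[7; 3, 5, 2]

256 = 7·35 + 11
35 = 3·11 + 2
11 = 5·2 + 1
2 = 2·1 + 0  (stop)
So 256/35 = [7; 3, 5, 2].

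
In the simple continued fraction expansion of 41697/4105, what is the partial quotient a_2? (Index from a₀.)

2

41697 = 10·4105 + 647   →  a_0 = 10
4105 = 6·647 + 223   →  a_1 = 6
647 = 2·223 + 201   →  a_2 = 2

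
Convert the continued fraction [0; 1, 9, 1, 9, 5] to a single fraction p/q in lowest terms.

Using pₖ = aₖpₖ₋₁ + pₖ₋₂ and qₖ = aₖqₖ₋₁ + qₖ₋₂:
  k=0: a=0, p=0, q=1
  k=1: a=1, p=1, q=1
  k=2: a=9, p=9, q=10
  k=3: a=1, p=10, q=11
  k=4: a=9, p=99, q=109
  k=5: a=5, p=505, q=556

505/556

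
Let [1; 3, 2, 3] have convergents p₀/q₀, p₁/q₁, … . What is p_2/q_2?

Using pₖ = aₖpₖ₋₁ + pₖ₋₂, qₖ = aₖqₖ₋₁ + qₖ₋₂ (with p₋₁=1, p₋₂=0, q₋₁=0, q₋₂=1):
  k=0: a=1, p=1, q=1
  k=1: a=3, p=4, q=3
  k=2: a=2, p=9, q=7

9/7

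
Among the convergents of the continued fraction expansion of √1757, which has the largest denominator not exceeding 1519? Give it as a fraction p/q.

√1757 = [41; 1, 10, 1, 82, …] (period length 4).
Convergents:
  p_0/q_0 = 41/1
  p_1/q_1 = 42/1
  p_2/q_2 = 461/11
  p_3/q_3 = 503/12
  p_4/q_4 = 41707/995
  p_5/q_5 = 42210/1007
  p_6/q_6 = 463807/11065
q_5 = 1007 ≤ 1519 < 11065 = q_6, so the answer is 42210/1007.

42210/1007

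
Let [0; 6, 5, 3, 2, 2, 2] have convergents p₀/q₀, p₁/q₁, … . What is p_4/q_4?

Using pₖ = aₖpₖ₋₁ + pₖ₋₂, qₖ = aₖqₖ₋₁ + qₖ₋₂ (with p₋₁=1, p₋₂=0, q₋₁=0, q₋₂=1):
  k=0: a=0, p=0, q=1
  k=1: a=6, p=1, q=6
  k=2: a=5, p=5, q=31
  k=3: a=3, p=16, q=99
  k=4: a=2, p=37, q=229

37/229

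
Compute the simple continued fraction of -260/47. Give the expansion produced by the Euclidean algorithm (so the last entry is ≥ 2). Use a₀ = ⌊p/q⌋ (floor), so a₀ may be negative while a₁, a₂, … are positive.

-260 = -6×47 + 22
47 = 2×22 + 3
22 = 7×3 + 1
3 = 3×1 + 0  (stop)
So -260/47 = [-6; 2, 7, 3].

[-6; 2, 7, 3]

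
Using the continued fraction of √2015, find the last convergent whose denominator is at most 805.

35911/800

√2015 = [44; 1, 7, 1, 88, …] (period length 4).
Convergents:
  p_0/q_0 = 44/1
  p_1/q_1 = 45/1
  p_2/q_2 = 359/8
  p_3/q_3 = 404/9
  p_4/q_4 = 35911/800
  p_5/q_5 = 36315/809
q_4 = 800 ≤ 805 < 809 = q_5, so the answer is 35911/800.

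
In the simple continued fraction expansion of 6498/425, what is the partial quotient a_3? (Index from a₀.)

6498 = 15·425 + 123   →  a_0 = 15
425 = 3·123 + 56   →  a_1 = 3
123 = 2·56 + 11   →  a_2 = 2
56 = 5·11 + 1   →  a_3 = 5

5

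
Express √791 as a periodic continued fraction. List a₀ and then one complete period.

a₀ = ⌊√791⌋ = 28.
With m₀=0, d₀=1 and mₖ₊₁ = dₖaₖ − mₖ, dₖ₊₁ = (n − mₖ₊₁²)/dₖ, aₖ₊₁ = ⌊(a₀+mₖ₊₁)/dₖ₊₁⌋:
  k=1: m=28, d=7, a=8
  k=2: m=28, d=1, a=56
d=1 and a=2a₀=56 at k=2, so the next step gives (m, d) = (28, 7) again — its k=1 value — and the period has length 2.

[28; 8, 56]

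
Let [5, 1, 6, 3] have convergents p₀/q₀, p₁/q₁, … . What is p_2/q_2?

41/7

Using pₖ = aₖpₖ₋₁ + pₖ₋₂, qₖ = aₖqₖ₋₁ + qₖ₋₂ (with p₋₁=1, p₋₂=0, q₋₁=0, q₋₂=1):
  k=0: a=5, p=5, q=1
  k=1: a=1, p=6, q=1
  k=2: a=6, p=41, q=7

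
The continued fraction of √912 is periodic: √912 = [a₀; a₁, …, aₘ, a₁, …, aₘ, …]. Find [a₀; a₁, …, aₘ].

[30; 5, 60]

a₀ = ⌊√912⌋ = 30.
With m₀=0, d₀=1 and mₖ₊₁ = dₖaₖ − mₖ, dₖ₊₁ = (n − mₖ₊₁²)/dₖ, aₖ₊₁ = ⌊(a₀+mₖ₊₁)/dₖ₊₁⌋:
  k=1: m=30, d=12, a=5
  k=2: m=30, d=1, a=60
d=1 and a=2a₀=60 at k=2, so the next step gives (m, d) = (30, 12) again — its k=1 value — and the period has length 2.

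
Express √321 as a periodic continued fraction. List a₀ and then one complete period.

[17; 1, 10, 1, 34]

a₀ = ⌊√321⌋ = 17.
With m₀=0, d₀=1 and mₖ₊₁ = dₖaₖ − mₖ, dₖ₊₁ = (n − mₖ₊₁²)/dₖ, aₖ₊₁ = ⌊(a₀+mₖ₊₁)/dₖ₊₁⌋:
  k=1: m=17, d=32, a=1
  k=2: m=15, d=3, a=10
  k=3: m=15, d=32, a=1
  k=4: m=17, d=1, a=34
d=1 and a=2a₀=34 at k=4, so the next step gives (m, d) = (17, 32) again — its k=1 value — and the period has length 4.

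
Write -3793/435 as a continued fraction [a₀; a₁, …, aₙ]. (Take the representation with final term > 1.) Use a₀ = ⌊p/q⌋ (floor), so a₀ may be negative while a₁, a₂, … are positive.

[-9; 3, 1, 1, 3, 3, 5]

-3793 = -9×435 + 122
435 = 3×122 + 69
122 = 1×69 + 53
69 = 1×53 + 16
53 = 3×16 + 5
16 = 3×5 + 1
5 = 5×1 + 0  (stop)
So -3793/435 = [-9; 3, 1, 1, 3, 3, 5].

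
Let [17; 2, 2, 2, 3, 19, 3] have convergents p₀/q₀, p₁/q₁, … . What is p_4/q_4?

714/41

Using pₖ = aₖpₖ₋₁ + pₖ₋₂, qₖ = aₖqₖ₋₁ + qₖ₋₂ (with p₋₁=1, p₋₂=0, q₋₁=0, q₋₂=1):
  k=0: a=17, p=17, q=1
  k=1: a=2, p=35, q=2
  k=2: a=2, p=87, q=5
  k=3: a=2, p=209, q=12
  k=4: a=3, p=714, q=41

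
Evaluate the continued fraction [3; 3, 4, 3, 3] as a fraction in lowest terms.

Fold from the inside: start with 3/1.
  3 + 1/3 = 10/3
  4 + 3/10 = 43/10
  3 + 10/43 = 139/43
  3 + 43/139 = 460/139

460/139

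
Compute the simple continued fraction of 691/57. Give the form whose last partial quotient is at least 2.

[12; 8, 7]

691 = 12*57 + 7
57 = 8*7 + 1
7 = 7*1 + 0  (stop)
So 691/57 = [12; 8, 7].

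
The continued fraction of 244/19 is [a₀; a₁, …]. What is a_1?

1

244 = 12·19 + 16   →  a_0 = 12
19 = 1·16 + 3   →  a_1 = 1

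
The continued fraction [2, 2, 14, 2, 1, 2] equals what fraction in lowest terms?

Using pₖ = aₖpₖ₋₁ + pₖ₋₂ and qₖ = aₖqₖ₋₁ + qₖ₋₂:
  k=0: a=2, p=2, q=1
  k=1: a=2, p=5, q=2
  k=2: a=14, p=72, q=29
  k=3: a=2, p=149, q=60
  k=4: a=1, p=221, q=89
  k=5: a=2, p=591, q=238

591/238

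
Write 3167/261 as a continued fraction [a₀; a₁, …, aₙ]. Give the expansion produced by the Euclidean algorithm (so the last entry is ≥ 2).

3167 = 12*261 + 35
261 = 7*35 + 16
35 = 2*16 + 3
16 = 5*3 + 1
3 = 3*1 + 0  (stop)
So 3167/261 = [12; 7, 2, 5, 3].

[12; 7, 2, 5, 3]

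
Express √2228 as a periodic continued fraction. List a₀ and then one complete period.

[47; 4, 1, 22, 1, 4, 94]

a₀ = ⌊√2228⌋ = 47.
With m₀=0, d₀=1 and mₖ₊₁ = dₖaₖ − mₖ, dₖ₊₁ = (n − mₖ₊₁²)/dₖ, aₖ₊₁ = ⌊(a₀+mₖ₊₁)/dₖ₊₁⌋:
  k=1: m=47, d=19, a=4
  k=2: m=29, d=73, a=1
  k=3: m=44, d=4, a=22
  k=4: m=44, d=73, a=1
  k=5: m=29, d=19, a=4
  k=6: m=47, d=1, a=94
d=1 and a=2a₀=94 at k=6, so the next step gives (m, d) = (47, 19) again — its k=1 value — and the period has length 6.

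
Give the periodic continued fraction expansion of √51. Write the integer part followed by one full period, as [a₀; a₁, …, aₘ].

a₀ = ⌊√51⌋ = 7.
With m₀=0, d₀=1 and mₖ₊₁ = dₖaₖ − mₖ, dₖ₊₁ = (n − mₖ₊₁²)/dₖ, aₖ₊₁ = ⌊(a₀+mₖ₊₁)/dₖ₊₁⌋:
  k=1: m=7, d=2, a=7
  k=2: m=7, d=1, a=14
d=1 and a=2a₀=14 at k=2, so the next step gives (m, d) = (7, 2) again — its k=1 value — and the period has length 2.

[7; 7, 14]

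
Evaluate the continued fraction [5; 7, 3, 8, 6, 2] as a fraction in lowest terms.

12446/2423

Using pₖ = aₖpₖ₋₁ + pₖ₋₂ and qₖ = aₖqₖ₋₁ + qₖ₋₂:
  k=0: a=5, p=5, q=1
  k=1: a=7, p=36, q=7
  k=2: a=3, p=113, q=22
  k=3: a=8, p=940, q=183
  k=4: a=6, p=5753, q=1120
  k=5: a=2, p=12446, q=2423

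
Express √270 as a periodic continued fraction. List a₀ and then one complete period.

a₀ = ⌊√270⌋ = 16.
With m₀=0, d₀=1 and mₖ₊₁ = dₖaₖ − mₖ, dₖ₊₁ = (n − mₖ₊₁²)/dₖ, aₖ₊₁ = ⌊(a₀+mₖ₊₁)/dₖ₊₁⌋:
  k=1: m=16, d=14, a=2
  k=2: m=12, d=9, a=3
  k=3: m=15, d=5, a=6
  k=4: m=15, d=9, a=3
  k=5: m=12, d=14, a=2
  k=6: m=16, d=1, a=32
d=1 and a=2a₀=32 at k=6, so the next step gives (m, d) = (16, 14) again — its k=1 value — and the period has length 6.

[16; 2, 3, 6, 3, 2, 32]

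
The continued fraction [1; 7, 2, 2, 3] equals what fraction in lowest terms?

Using pₖ = aₖpₖ₋₁ + pₖ₋₂ and qₖ = aₖqₖ₋₁ + qₖ₋₂:
  k=0: a=1, p=1, q=1
  k=1: a=7, p=8, q=7
  k=2: a=2, p=17, q=15
  k=3: a=2, p=42, q=37
  k=4: a=3, p=143, q=126

143/126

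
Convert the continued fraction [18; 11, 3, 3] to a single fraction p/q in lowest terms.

2044/113

Using pₖ = aₖpₖ₋₁ + pₖ₋₂ and qₖ = aₖqₖ₋₁ + qₖ₋₂:
  k=0: a=18, p=18, q=1
  k=1: a=11, p=199, q=11
  k=2: a=3, p=615, q=34
  k=3: a=3, p=2044, q=113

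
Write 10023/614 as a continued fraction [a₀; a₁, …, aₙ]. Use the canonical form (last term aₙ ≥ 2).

10023 = 16×614 + 199
614 = 3×199 + 17
199 = 11×17 + 12
17 = 1×12 + 5
12 = 2×5 + 2
5 = 2×2 + 1
2 = 2×1 + 0  (stop)
So 10023/614 = [16; 3, 11, 1, 2, 2, 2].

[16; 3, 11, 1, 2, 2, 2]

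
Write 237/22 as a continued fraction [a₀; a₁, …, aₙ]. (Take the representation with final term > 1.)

[10; 1, 3, 2, 2]

237 = 10*22 + 17
22 = 1*17 + 5
17 = 3*5 + 2
5 = 2*2 + 1
2 = 2*1 + 0  (stop)
So 237/22 = [10; 1, 3, 2, 2].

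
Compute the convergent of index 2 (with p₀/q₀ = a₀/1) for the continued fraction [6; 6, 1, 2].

Using pₖ = aₖpₖ₋₁ + pₖ₋₂, qₖ = aₖqₖ₋₁ + qₖ₋₂ (with p₋₁=1, p₋₂=0, q₋₁=0, q₋₂=1):
  k=0: a=6, p=6, q=1
  k=1: a=6, p=37, q=6
  k=2: a=1, p=43, q=7

43/7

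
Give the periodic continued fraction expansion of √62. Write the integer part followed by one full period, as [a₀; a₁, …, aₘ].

[7; 1, 6, 1, 14]

a₀ = ⌊√62⌋ = 7.
With m₀=0, d₀=1 and mₖ₊₁ = dₖaₖ − mₖ, dₖ₊₁ = (n − mₖ₊₁²)/dₖ, aₖ₊₁ = ⌊(a₀+mₖ₊₁)/dₖ₊₁⌋:
  k=1: m=7, d=13, a=1
  k=2: m=6, d=2, a=6
  k=3: m=6, d=13, a=1
  k=4: m=7, d=1, a=14
d=1 and a=2a₀=14 at k=4, so the next step gives (m, d) = (7, 13) again — its k=1 value — and the period has length 4.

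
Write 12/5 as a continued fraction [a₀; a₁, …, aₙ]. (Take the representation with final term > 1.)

[2; 2, 2]

12 = 2×5 + 2
5 = 2×2 + 1
2 = 2×1 + 0  (stop)
So 12/5 = [2; 2, 2].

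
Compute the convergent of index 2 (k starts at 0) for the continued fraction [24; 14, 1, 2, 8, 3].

Using pₖ = aₖpₖ₋₁ + pₖ₋₂, qₖ = aₖqₖ₋₁ + qₖ₋₂ (with p₋₁=1, p₋₂=0, q₋₁=0, q₋₂=1):
  k=0: a=24, p=24, q=1
  k=1: a=14, p=337, q=14
  k=2: a=1, p=361, q=15

361/15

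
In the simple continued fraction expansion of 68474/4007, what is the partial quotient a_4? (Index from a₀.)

12

68474 = 17·4007 + 355   →  a_0 = 17
4007 = 11·355 + 102   →  a_1 = 11
355 = 3·102 + 49   →  a_2 = 3
102 = 2·49 + 4   →  a_3 = 2
49 = 12·4 + 1   →  a_4 = 12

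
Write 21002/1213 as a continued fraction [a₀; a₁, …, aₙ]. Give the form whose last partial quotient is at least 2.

21002 = 17*1213 + 381
1213 = 3*381 + 70
381 = 5*70 + 31
70 = 2*31 + 8
31 = 3*8 + 7
8 = 1*7 + 1
7 = 7*1 + 0  (stop)
So 21002/1213 = [17; 3, 5, 2, 3, 1, 7].

[17; 3, 5, 2, 3, 1, 7]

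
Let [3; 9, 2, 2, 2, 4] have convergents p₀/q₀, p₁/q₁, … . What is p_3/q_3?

Using pₖ = aₖpₖ₋₁ + pₖ₋₂, qₖ = aₖqₖ₋₁ + qₖ₋₂ (with p₋₁=1, p₋₂=0, q₋₁=0, q₋₂=1):
  k=0: a=3, p=3, q=1
  k=1: a=9, p=28, q=9
  k=2: a=2, p=59, q=19
  k=3: a=2, p=146, q=47

146/47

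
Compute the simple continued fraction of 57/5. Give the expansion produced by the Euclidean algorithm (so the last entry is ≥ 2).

[11; 2, 2]

57 = 11×5 + 2
5 = 2×2 + 1
2 = 2×1 + 0  (stop)
So 57/5 = [11; 2, 2].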